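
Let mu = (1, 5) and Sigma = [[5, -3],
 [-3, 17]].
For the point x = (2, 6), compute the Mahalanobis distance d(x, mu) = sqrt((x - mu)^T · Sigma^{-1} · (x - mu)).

Step 1 — centre the observation: (x - mu) = (1, 1).

Step 2 — invert Sigma. det(Sigma) = 5·17 - (-3)² = 76.
  Sigma^{-1} = (1/det) · [[d, -b], [-b, a]] = [[0.2237, 0.0395],
 [0.0395, 0.0658]].

Step 3 — form the quadratic (x - mu)^T · Sigma^{-1} · (x - mu):
  Sigma^{-1} · (x - mu) = (0.2632, 0.1053).
  (x - mu)^T · [Sigma^{-1} · (x - mu)] = (1)·(0.2632) + (1)·(0.1053) = 0.3684.

Step 4 — take square root: d = √(0.3684) ≈ 0.607.

d(x, mu) = √(0.3684) ≈ 0.607


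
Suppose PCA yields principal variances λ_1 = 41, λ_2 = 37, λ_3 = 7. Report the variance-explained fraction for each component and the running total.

Step 1 — total variance = trace(Sigma) = Σ λ_i = 41 + 37 + 7 = 85.

Step 2 — fraction explained by component i = λ_i / Σ λ:
  PC1: 41/85 = 0.4824
  PC2: 37/85 = 0.4353
  PC3: 7/85 = 0.0824

Step 3 — cumulative fraction after k components = (λ_1 + ... + λ_k) / Σ λ:
  k = 1: 41/85 = 0.4824
  k = 2: (41 + 37)/85 = 78/85 = 0.9176
  k = 3: (41 + 37 + 7)/85 = 85/85 = 1

Summary (fraction, with percent):

explained: PC1 0.4824 (48.24%), PC2 0.4353 (43.53%), PC3 0.0824 (8.24%);  cumulative: 0.4824, 0.9176, 1


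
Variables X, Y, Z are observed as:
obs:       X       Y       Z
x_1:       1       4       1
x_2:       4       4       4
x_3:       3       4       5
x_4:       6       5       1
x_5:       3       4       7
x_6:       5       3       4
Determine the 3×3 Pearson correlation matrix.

Step 1 — column means:
  mean(X) = (1 + 4 + 3 + 6 + 3 + 5) / 6 = 22/6 = 3.6667
  mean(Y) = (4 + 4 + 4 + 5 + 4 + 3) / 6 = 24/6 = 4
  mean(Z) = (1 + 4 + 5 + 1 + 7 + 4) / 6 = 22/6 = 3.6667

Step 2 — sample variances and covariances s[i,j] = (1/(n-1)) · Σ_k (x_{k,i} - mean_i) · (x_{k,j} - mean_j), with n-1 = 5:
  s[X,X] = ((-2.6667)·(-2.6667) + (0.3333)·(0.3333) + (-0.6667)·(-0.6667) + (2.3333)·(2.3333) + (-0.6667)·(-0.6667) + (1.3333)·(1.3333)) / 5 = 15.3333/5 = 3.0667
  s[X,Y] = ((-2.6667)·(0) + (0.3333)·(0) + (-0.6667)·(0) + (2.3333)·(1) + (-0.6667)·(0) + (1.3333)·(-1)) / 5 = 1/5 = 0.2
  s[X,Z] = ((-2.6667)·(-2.6667) + (0.3333)·(0.3333) + (-0.6667)·(1.3333) + (2.3333)·(-2.6667) + (-0.6667)·(3.3333) + (1.3333)·(0.3333)) / 5 = -1.6667/5 = -0.3333
  s[Y,Y] = ((0)·(0) + (0)·(0) + (0)·(0) + (1)·(1) + (0)·(0) + (-1)·(-1)) / 5 = 2/5 = 0.4
  s[Y,Z] = ((0)·(-2.6667) + (0)·(0.3333) + (0)·(1.3333) + (1)·(-2.6667) + (0)·(3.3333) + (-1)·(0.3333)) / 5 = -3/5 = -0.6
  s[Z,Z] = ((-2.6667)·(-2.6667) + (0.3333)·(0.3333) + (1.3333)·(1.3333) + (-2.6667)·(-2.6667) + (3.3333)·(3.3333) + (0.3333)·(0.3333)) / 5 = 27.3333/5 = 5.4667
  Sample standard deviations s_i = √(s[i,i]):
  s(X) = √(3.0667) = 1.7512
  s(Y) = √(0.4) = 0.6325
  s(Z) = √(5.4667) = 2.3381

Step 3 — r_{ij} = s_{ij} / (s_i · s_j):
  r[X,X] = 1 (diagonal).
  r[X,Y] = 0.2 / (1.7512 · 0.6325) = 0.2 / 1.1075 = 0.1806
  r[X,Z] = -0.3333 / (1.7512 · 2.3381) = -0.3333 / 4.0944 = -0.0814
  r[Y,Y] = 1 (diagonal).
  r[Y,Z] = -0.6 / (0.6325 · 2.3381) = -0.6 / 1.4787 = -0.4058
  r[Z,Z] = 1 (diagonal).

R is symmetric with unit diagonal. Assembling:

R = [[1, 0.1806, -0.0814],
 [0.1806, 1, -0.4058],
 [-0.0814, -0.4058, 1]]


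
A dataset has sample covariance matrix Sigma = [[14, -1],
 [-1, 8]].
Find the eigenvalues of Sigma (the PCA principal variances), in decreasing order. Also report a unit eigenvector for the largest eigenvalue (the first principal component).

Step 1 — characteristic polynomial of 2×2 Sigma:
  det(Sigma - λI) = λ² - trace · λ + det = 0.
  trace = 14 + 8 = 22, det = 14·8 - (-1)² = 111.
Step 2 — discriminant:
  Δ = trace² - 4·det = 484 - 444 = 40.
Step 3 — eigenvalues:
  λ = (trace ± √Δ)/2 = (22 ± 6.3246)/2,
  λ_1 = 14.1623,  λ_2 = 7.8377.

Step 4 — unit eigenvector for λ_1: solve (Sigma - λ_1 I)v = 0. First row:
  (14 - 14.1623)·v_x + (-1)·v_y = 0, i.e. (-0.1623)·v_x + (-1)·v_y = 0,
  so v ∝ (b, λ_1 - a) = (-1, 0.1623); multiply by -1 so the first entry is positive: u = (1, -0.1623).
  ||u|| = √((1)² + (-0.1623)²) = √(1.0263) ≈ 1.0131,
  v_1 = u/||u|| ≈ (0.9871, -0.1602) (||v_1|| = 1).

λ_1 = 14.1623,  λ_2 = 7.8377;  v_1 ≈ (0.9871, -0.1602)


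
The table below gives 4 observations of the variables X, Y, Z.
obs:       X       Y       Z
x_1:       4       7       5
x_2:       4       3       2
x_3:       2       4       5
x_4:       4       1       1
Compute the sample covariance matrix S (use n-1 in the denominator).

Step 1 — column means:
  mean(X) = (4 + 4 + 2 + 4) / 4 = 14/4 = 3.5
  mean(Y) = (7 + 3 + 4 + 1) / 4 = 15/4 = 3.75
  mean(Z) = (5 + 2 + 5 + 1) / 4 = 13/4 = 3.25

Step 2 — sample covariance S[i,j] = (1/(n-1)) · Σ_k (x_{k,i} - mean_i) · (x_{k,j} - mean_j), with n-1 = 3.
  S[X,X] = ((0.5)·(0.5) + (0.5)·(0.5) + (-1.5)·(-1.5) + (0.5)·(0.5)) / 3 = 3/3 = 1
  S[X,Y] = ((0.5)·(3.25) + (0.5)·(-0.75) + (-1.5)·(0.25) + (0.5)·(-2.75)) / 3 = -0.5/3 = -0.1667
  S[X,Z] = ((0.5)·(1.75) + (0.5)·(-1.25) + (-1.5)·(1.75) + (0.5)·(-2.25)) / 3 = -3.5/3 = -1.1667
  S[Y,Y] = ((3.25)·(3.25) + (-0.75)·(-0.75) + (0.25)·(0.25) + (-2.75)·(-2.75)) / 3 = 18.75/3 = 6.25
  S[Y,Z] = ((3.25)·(1.75) + (-0.75)·(-1.25) + (0.25)·(1.75) + (-2.75)·(-2.25)) / 3 = 13.25/3 = 4.4167
  S[Z,Z] = ((1.75)·(1.75) + (-1.25)·(-1.25) + (1.75)·(1.75) + (-2.25)·(-2.25)) / 3 = 12.75/3 = 4.25

S is symmetric (S[j,i] = S[i,j]). Assembling:

S = [[1, -0.1667, -1.1667],
 [-0.1667, 6.25, 4.4167],
 [-1.1667, 4.4167, 4.25]]


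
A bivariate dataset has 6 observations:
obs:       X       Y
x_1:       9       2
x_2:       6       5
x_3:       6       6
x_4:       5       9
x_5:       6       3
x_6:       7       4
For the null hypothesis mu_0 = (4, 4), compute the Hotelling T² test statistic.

Step 1 — sample mean vector:
  mean(X) = (9 + 6 + 6 + 5 + 6 + 7) / 6 = 39/6 = 6.5
  mean(Y) = (2 + 5 + 6 + 9 + 3 + 4) / 6 = 29/6 = 4.8333
  x̄ = (6.5, 4.8333),  deviation x̄ - mu_0 = (6.5, 4.8333) - (4, 4) = (2.5, 0.8333).

Step 2 — sample covariance matrix, S[i,j] = (1/(n-1)) · Σ_k (x_{k,i} - mean_i) · (x_{k,j} - mean_j), divisor n-1 = 5:
  S[X,X] = ((2.5)·(2.5) + (-0.5)·(-0.5) + (-0.5)·(-0.5) + (-1.5)·(-1.5) + (-0.5)·(-0.5) + (0.5)·(0.5)) / 5 = 9.5/5 = 1.9
  S[X,Y] = ((2.5)·(-2.8333) + (-0.5)·(0.1667) + (-0.5)·(1.1667) + (-1.5)·(4.1667) + (-0.5)·(-1.8333) + (0.5)·(-0.8333)) / 5 = -13.5/5 = -2.7
  S[Y,Y] = ((-2.8333)·(-2.8333) + (0.1667)·(0.1667) + (1.1667)·(1.1667) + (4.1667)·(4.1667) + (-1.8333)·(-1.8333) + (-0.8333)·(-0.8333)) / 5 = 30.8333/5 = 6.1667
  S = [[1.9, -2.7],
 [-2.7, 6.1667]].

Step 3 — invert S. det(S) = 1.9·6.1667 - (-2.7)² = 4.4267.
  S^{-1} = (1/det) · [[d, -b], [-b, a]] = [[1.3931, 0.6099],
 [0.6099, 0.4292]].

Step 4 — quadratic form (x̄ - mu_0)^T · S^{-1} · (x̄ - mu_0):
  S^{-1} · (x̄ - mu_0) = (3.991, 1.8825),
  (x̄ - mu_0)^T · [...] = (2.5)·(3.991) + (0.8333)·(1.8825) = 11.5462.

Step 5 — scale by n: T² = 6 · 11.5462 = 69.2771.

T² ≈ 69.2771


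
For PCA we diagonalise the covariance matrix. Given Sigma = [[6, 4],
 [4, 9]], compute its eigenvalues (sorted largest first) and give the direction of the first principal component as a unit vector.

Step 1 — characteristic polynomial of 2×2 Sigma:
  det(Sigma - λI) = λ² - trace · λ + det = 0.
  trace = 6 + 9 = 15, det = 6·9 - (4)² = 38.
Step 2 — discriminant:
  Δ = trace² - 4·det = 225 - 152 = 73.
Step 3 — eigenvalues:
  λ = (trace ± √Δ)/2 = (15 ± 8.544)/2,
  λ_1 = 11.772,  λ_2 = 3.228.

Step 4 — unit eigenvector for λ_1: solve (Sigma - λ_1 I)v = 0. First row:
  (6 - 11.772)·v_x + (4)·v_y = 0, i.e. (-5.772)·v_x + (4)·v_y = 0,
  so v ∝ (b, λ_1 - a) = (4, 5.772) = u.
  ||u|| = √((4)² + (5.772)²) = √(49.316) ≈ 7.0225,
  v_1 = u/||u|| ≈ (0.5696, 0.8219) (||v_1|| = 1).

λ_1 = 11.772,  λ_2 = 3.228;  v_1 ≈ (0.5696, 0.8219)


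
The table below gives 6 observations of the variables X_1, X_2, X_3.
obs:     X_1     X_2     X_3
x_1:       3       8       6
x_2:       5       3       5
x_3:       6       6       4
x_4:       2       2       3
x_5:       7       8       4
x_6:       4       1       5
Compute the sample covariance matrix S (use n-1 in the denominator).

Step 1 — column means:
  mean(X_1) = (3 + 5 + 6 + 2 + 7 + 4) / 6 = 27/6 = 4.5
  mean(X_2) = (8 + 3 + 6 + 2 + 8 + 1) / 6 = 28/6 = 4.6667
  mean(X_3) = (6 + 5 + 4 + 3 + 4 + 5) / 6 = 27/6 = 4.5

Step 2 — sample covariance S[i,j] = (1/(n-1)) · Σ_k (x_{k,i} - mean_i) · (x_{k,j} - mean_j), with n-1 = 5.
  S[X_1,X_1] = ((-1.5)·(-1.5) + (0.5)·(0.5) + (1.5)·(1.5) + (-2.5)·(-2.5) + (2.5)·(2.5) + (-0.5)·(-0.5)) / 5 = 17.5/5 = 3.5
  S[X_1,X_2] = ((-1.5)·(3.3333) + (0.5)·(-1.6667) + (1.5)·(1.3333) + (-2.5)·(-2.6667) + (2.5)·(3.3333) + (-0.5)·(-3.6667)) / 5 = 13/5 = 2.6
  S[X_1,X_3] = ((-1.5)·(1.5) + (0.5)·(0.5) + (1.5)·(-0.5) + (-2.5)·(-1.5) + (2.5)·(-0.5) + (-0.5)·(0.5)) / 5 = -0.5/5 = -0.1
  S[X_2,X_2] = ((3.3333)·(3.3333) + (-1.6667)·(-1.6667) + (1.3333)·(1.3333) + (-2.6667)·(-2.6667) + (3.3333)·(3.3333) + (-3.6667)·(-3.6667)) / 5 = 47.3333/5 = 9.4667
  S[X_2,X_3] = ((3.3333)·(1.5) + (-1.6667)·(0.5) + (1.3333)·(-0.5) + (-2.6667)·(-1.5) + (3.3333)·(-0.5) + (-3.6667)·(0.5)) / 5 = 4/5 = 0.8
  S[X_3,X_3] = ((1.5)·(1.5) + (0.5)·(0.5) + (-0.5)·(-0.5) + (-1.5)·(-1.5) + (-0.5)·(-0.5) + (0.5)·(0.5)) / 5 = 5.5/5 = 1.1

S is symmetric (S[j,i] = S[i,j]). Assembling:

S = [[3.5, 2.6, -0.1],
 [2.6, 9.4667, 0.8],
 [-0.1, 0.8, 1.1]]


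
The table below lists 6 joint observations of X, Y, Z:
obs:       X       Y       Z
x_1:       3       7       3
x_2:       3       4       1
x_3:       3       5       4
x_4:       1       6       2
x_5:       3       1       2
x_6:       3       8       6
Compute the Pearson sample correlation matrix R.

Step 1 — column means:
  mean(X) = (3 + 3 + 3 + 1 + 3 + 3) / 6 = 16/6 = 2.6667
  mean(Y) = (7 + 4 + 5 + 6 + 1 + 8) / 6 = 31/6 = 5.1667
  mean(Z) = (3 + 1 + 4 + 2 + 2 + 6) / 6 = 18/6 = 3

Step 2 — sample variances and covariances s[i,j] = (1/(n-1)) · Σ_k (x_{k,i} - mean_i) · (x_{k,j} - mean_j), with n-1 = 5:
  s[X,X] = ((0.3333)·(0.3333) + (0.3333)·(0.3333) + (0.3333)·(0.3333) + (-1.6667)·(-1.6667) + (0.3333)·(0.3333) + (0.3333)·(0.3333)) / 5 = 3.3333/5 = 0.6667
  s[X,Y] = ((0.3333)·(1.8333) + (0.3333)·(-1.1667) + (0.3333)·(-0.1667) + (-1.6667)·(0.8333) + (0.3333)·(-4.1667) + (0.3333)·(2.8333)) / 5 = -1.6667/5 = -0.3333
  s[X,Z] = ((0.3333)·(0) + (0.3333)·(-2) + (0.3333)·(1) + (-1.6667)·(-1) + (0.3333)·(-1) + (0.3333)·(3)) / 5 = 2/5 = 0.4
  s[Y,Y] = ((1.8333)·(1.8333) + (-1.1667)·(-1.1667) + (-0.1667)·(-0.1667) + (0.8333)·(0.8333) + (-4.1667)·(-4.1667) + (2.8333)·(2.8333)) / 5 = 30.8333/5 = 6.1667
  s[Y,Z] = ((1.8333)·(0) + (-1.1667)·(-2) + (-0.1667)·(1) + (0.8333)·(-1) + (-4.1667)·(-1) + (2.8333)·(3)) / 5 = 14/5 = 2.8
  s[Z,Z] = ((0)·(0) + (-2)·(-2) + (1)·(1) + (-1)·(-1) + (-1)·(-1) + (3)·(3)) / 5 = 16/5 = 3.2
  Sample standard deviations s_i = √(s[i,i]):
  s(X) = √(0.6667) = 0.8165
  s(Y) = √(6.1667) = 2.4833
  s(Z) = √(3.2) = 1.7889

Step 3 — r_{ij} = s_{ij} / (s_i · s_j):
  r[X,X] = 1 (diagonal).
  r[X,Y] = -0.3333 / (0.8165 · 2.4833) = -0.3333 / 2.0276 = -0.1644
  r[X,Z] = 0.4 / (0.8165 · 1.7889) = 0.4 / 1.4606 = 0.2739
  r[Y,Y] = 1 (diagonal).
  r[Y,Z] = 2.8 / (2.4833 · 1.7889) = 2.8 / 4.4422 = 0.6303
  r[Z,Z] = 1 (diagonal).

R is symmetric with unit diagonal. Assembling:

R = [[1, -0.1644, 0.2739],
 [-0.1644, 1, 0.6303],
 [0.2739, 0.6303, 1]]


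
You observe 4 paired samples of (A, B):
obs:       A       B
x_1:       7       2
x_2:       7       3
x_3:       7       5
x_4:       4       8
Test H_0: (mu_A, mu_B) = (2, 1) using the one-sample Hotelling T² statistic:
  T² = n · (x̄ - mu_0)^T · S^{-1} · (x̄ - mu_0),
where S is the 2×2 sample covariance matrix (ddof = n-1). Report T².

Step 1 — sample mean vector:
  mean(A) = (7 + 7 + 7 + 4) / 4 = 25/4 = 6.25
  mean(B) = (2 + 3 + 5 + 8) / 4 = 18/4 = 4.5
  x̄ = (6.25, 4.5),  deviation x̄ - mu_0 = (6.25, 4.5) - (2, 1) = (4.25, 3.5).

Step 2 — sample covariance matrix, S[i,j] = (1/(n-1)) · Σ_k (x_{k,i} - mean_i) · (x_{k,j} - mean_j), divisor n-1 = 3:
  S[A,A] = ((0.75)·(0.75) + (0.75)·(0.75) + (0.75)·(0.75) + (-2.25)·(-2.25)) / 3 = 6.75/3 = 2.25
  S[A,B] = ((0.75)·(-2.5) + (0.75)·(-1.5) + (0.75)·(0.5) + (-2.25)·(3.5)) / 3 = -10.5/3 = -3.5
  S[B,B] = ((-2.5)·(-2.5) + (-1.5)·(-1.5) + (0.5)·(0.5) + (3.5)·(3.5)) / 3 = 21/3 = 7
  S = [[2.25, -3.5],
 [-3.5, 7]].

Step 3 — invert S. det(S) = 2.25·7 - (-3.5)² = 3.5.
  S^{-1} = (1/det) · [[d, -b], [-b, a]] = [[2, 1],
 [1, 0.6429]].

Step 4 — quadratic form (x̄ - mu_0)^T · S^{-1} · (x̄ - mu_0):
  S^{-1} · (x̄ - mu_0) = (12, 6.5),
  (x̄ - mu_0)^T · [...] = (4.25)·(12) + (3.5)·(6.5) = 73.75.

Step 5 — scale by n: T² = 4 · 73.75 = 295.

T² ≈ 295


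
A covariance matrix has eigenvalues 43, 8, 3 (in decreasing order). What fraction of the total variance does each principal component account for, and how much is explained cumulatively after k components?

Step 1 — total variance = trace(Sigma) = Σ λ_i = 43 + 8 + 3 = 54.

Step 2 — fraction explained by component i = λ_i / Σ λ:
  PC1: 43/54 = 0.7963
  PC2: 8/54 = 0.1481
  PC3: 3/54 = 0.0556

Step 3 — cumulative fraction after k components = (λ_1 + ... + λ_k) / Σ λ:
  k = 1: 43/54 = 0.7963
  k = 2: (43 + 8)/54 = 51/54 = 0.9444
  k = 3: (43 + 8 + 3)/54 = 54/54 = 1

Summary (fraction, with percent):

explained: PC1 0.7963 (79.63%), PC2 0.1481 (14.81%), PC3 0.0556 (5.56%);  cumulative: 0.7963, 0.9444, 1


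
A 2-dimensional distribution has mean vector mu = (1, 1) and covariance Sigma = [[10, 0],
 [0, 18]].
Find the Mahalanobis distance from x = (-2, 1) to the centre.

Step 1 — centre the observation: (x - mu) = (-3, 0).

Step 2 — invert Sigma. det(Sigma) = 10·18 - (0)² = 180.
  Sigma^{-1} = (1/det) · [[d, -b], [-b, a]] = [[0.1, 0],
 [0, 0.0556]].

Step 3 — form the quadratic (x - mu)^T · Sigma^{-1} · (x - mu):
  Sigma^{-1} · (x - mu) = (-0.3, 0).
  (x - mu)^T · [Sigma^{-1} · (x - mu)] = (-3)·(-0.3) + (0)·(0) = 0.9.

Step 4 — take square root: d = √(0.9) ≈ 0.9487.

d(x, mu) = √(0.9) ≈ 0.9487


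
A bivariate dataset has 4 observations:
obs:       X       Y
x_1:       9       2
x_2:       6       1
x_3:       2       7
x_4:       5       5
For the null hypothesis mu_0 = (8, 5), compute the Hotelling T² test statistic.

Step 1 — sample mean vector:
  mean(X) = (9 + 6 + 2 + 5) / 4 = 22/4 = 5.5
  mean(Y) = (2 + 1 + 7 + 5) / 4 = 15/4 = 3.75
  x̄ = (5.5, 3.75),  deviation x̄ - mu_0 = (5.5, 3.75) - (8, 5) = (-2.5, -1.25).

Step 2 — sample covariance matrix, S[i,j] = (1/(n-1)) · Σ_k (x_{k,i} - mean_i) · (x_{k,j} - mean_j), divisor n-1 = 3:
  S[X,X] = ((3.5)·(3.5) + (0.5)·(0.5) + (-3.5)·(-3.5) + (-0.5)·(-0.5)) / 3 = 25/3 = 8.3333
  S[X,Y] = ((3.5)·(-1.75) + (0.5)·(-2.75) + (-3.5)·(3.25) + (-0.5)·(1.25)) / 3 = -19.5/3 = -6.5
  S[Y,Y] = ((-1.75)·(-1.75) + (-2.75)·(-2.75) + (3.25)·(3.25) + (1.25)·(1.25)) / 3 = 22.75/3 = 7.5833
  S = [[8.3333, -6.5],
 [-6.5, 7.5833]].

Step 3 — invert S. det(S) = 8.3333·7.5833 - (-6.5)² = 20.9444.
  S^{-1} = (1/det) · [[d, -b], [-b, a]] = [[0.3621, 0.3103],
 [0.3103, 0.3979]].

Step 4 — quadratic form (x̄ - mu_0)^T · S^{-1} · (x̄ - mu_0):
  S^{-1} · (x̄ - mu_0) = (-1.2931, -1.2732),
  (x̄ - mu_0)^T · [...] = (-2.5)·(-1.2931) + (-1.25)·(-1.2732) = 4.8243.

Step 5 — scale by n: T² = 4 · 4.8243 = 19.2971.

T² ≈ 19.2971


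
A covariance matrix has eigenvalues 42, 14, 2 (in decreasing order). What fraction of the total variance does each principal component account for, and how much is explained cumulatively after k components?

Step 1 — total variance = trace(Sigma) = Σ λ_i = 42 + 14 + 2 = 58.

Step 2 — fraction explained by component i = λ_i / Σ λ:
  PC1: 42/58 = 0.7241
  PC2: 14/58 = 0.2414
  PC3: 2/58 = 0.0345

Step 3 — cumulative fraction after k components = (λ_1 + ... + λ_k) / Σ λ:
  k = 1: 42/58 = 0.7241
  k = 2: (42 + 14)/58 = 56/58 = 0.9655
  k = 3: (42 + 14 + 2)/58 = 58/58 = 1

Summary (fraction, with percent):

explained: PC1 0.7241 (72.41%), PC2 0.2414 (24.14%), PC3 0.0345 (3.45%);  cumulative: 0.7241, 0.9655, 1


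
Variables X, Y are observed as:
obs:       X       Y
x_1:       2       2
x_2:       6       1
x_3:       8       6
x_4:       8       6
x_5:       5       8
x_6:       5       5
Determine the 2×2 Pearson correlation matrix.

Step 1 — column means:
  mean(X) = (2 + 6 + 8 + 8 + 5 + 5) / 6 = 34/6 = 5.6667
  mean(Y) = (2 + 1 + 6 + 6 + 8 + 5) / 6 = 28/6 = 4.6667

Step 2 — sample variances and covariances s[i,j] = (1/(n-1)) · Σ_k (x_{k,i} - mean_i) · (x_{k,j} - mean_j), with n-1 = 5:
  s[X,X] = ((-3.6667)·(-3.6667) + (0.3333)·(0.3333) + (2.3333)·(2.3333) + (2.3333)·(2.3333) + (-0.6667)·(-0.6667) + (-0.6667)·(-0.6667)) / 5 = 25.3333/5 = 5.0667
  s[X,Y] = ((-3.6667)·(-2.6667) + (0.3333)·(-3.6667) + (2.3333)·(1.3333) + (2.3333)·(1.3333) + (-0.6667)·(3.3333) + (-0.6667)·(0.3333)) / 5 = 12.3333/5 = 2.4667
  s[Y,Y] = ((-2.6667)·(-2.6667) + (-3.6667)·(-3.6667) + (1.3333)·(1.3333) + (1.3333)·(1.3333) + (3.3333)·(3.3333) + (0.3333)·(0.3333)) / 5 = 35.3333/5 = 7.0667
  Sample standard deviations s_i = √(s[i,i]):
  s(X) = √(5.0667) = 2.2509
  s(Y) = √(7.0667) = 2.6583

Step 3 — r_{ij} = s_{ij} / (s_i · s_j):
  r[X,X] = 1 (diagonal).
  r[X,Y] = 2.4667 / (2.2509 · 2.6583) = 2.4667 / 5.9837 = 0.4122
  r[Y,Y] = 1 (diagonal).

R is symmetric with unit diagonal. Assembling:

R = [[1, 0.4122],
 [0.4122, 1]]


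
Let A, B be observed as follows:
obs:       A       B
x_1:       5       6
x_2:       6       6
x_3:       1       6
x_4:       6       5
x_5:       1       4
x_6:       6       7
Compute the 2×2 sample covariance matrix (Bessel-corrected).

Step 1 — column means:
  mean(A) = (5 + 6 + 1 + 6 + 1 + 6) / 6 = 25/6 = 4.1667
  mean(B) = (6 + 6 + 6 + 5 + 4 + 7) / 6 = 34/6 = 5.6667

Step 2 — sample covariance S[i,j] = (1/(n-1)) · Σ_k (x_{k,i} - mean_i) · (x_{k,j} - mean_j), with n-1 = 5.
  S[A,A] = ((0.8333)·(0.8333) + (1.8333)·(1.8333) + (-3.1667)·(-3.1667) + (1.8333)·(1.8333) + (-3.1667)·(-3.1667) + (1.8333)·(1.8333)) / 5 = 30.8333/5 = 6.1667
  S[A,B] = ((0.8333)·(0.3333) + (1.8333)·(0.3333) + (-3.1667)·(0.3333) + (1.8333)·(-0.6667) + (-3.1667)·(-1.6667) + (1.8333)·(1.3333)) / 5 = 6.3333/5 = 1.2667
  S[B,B] = ((0.3333)·(0.3333) + (0.3333)·(0.3333) + (0.3333)·(0.3333) + (-0.6667)·(-0.6667) + (-1.6667)·(-1.6667) + (1.3333)·(1.3333)) / 5 = 5.3333/5 = 1.0667

S is symmetric (S[j,i] = S[i,j]). Assembling:

S = [[6.1667, 1.2667],
 [1.2667, 1.0667]]


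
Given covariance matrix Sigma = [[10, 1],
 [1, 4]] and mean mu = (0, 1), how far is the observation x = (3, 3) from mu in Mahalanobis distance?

Step 1 — centre the observation: (x - mu) = (3, 2).

Step 2 — invert Sigma. det(Sigma) = 10·4 - (1)² = 39.
  Sigma^{-1} = (1/det) · [[d, -b], [-b, a]] = [[0.1026, -0.0256],
 [-0.0256, 0.2564]].

Step 3 — form the quadratic (x - mu)^T · Sigma^{-1} · (x - mu):
  Sigma^{-1} · (x - mu) = (0.2564, 0.4359).
  (x - mu)^T · [Sigma^{-1} · (x - mu)] = (3)·(0.2564) + (2)·(0.4359) = 1.641.

Step 4 — take square root: d = √(1.641) ≈ 1.281.

d(x, mu) = √(1.641) ≈ 1.281


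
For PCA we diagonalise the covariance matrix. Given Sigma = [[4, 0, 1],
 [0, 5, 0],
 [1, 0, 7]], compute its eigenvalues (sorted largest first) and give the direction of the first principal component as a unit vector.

Step 1 — characteristic polynomial p(λ) = det(λI - Sigma) = λ³ - tr·λ² + c_1·λ - det, where tr = trace, c_1 = sum of the principal 2×2 minors, det = det(Sigma):
  tr = 4 + 5 + 7 = 16,
  c_1 = (4·5 - (0)²) + (4·7 - (1)²) + (5·7 - (0)²) = 20 + 27 + 35 = 82,
  det = 4·(5·7 - (0)²) - (0)·((0)·7 - (0)·(1)) + (1)·((0)·(0) - 5·(1)) = 4·(35) - (0)·(0) + (1)·(-5) = 135.
  So p(λ) = λ³ - 16λ² + 82λ - 135.
Step 2 — look for an integer root (rational root theorem: any rational root is an integer divisor of 135). Testing λ = 5:
  p(5) = 125 - 400 + 410 - 135 = 0  ✓
  Dividing out (λ - 5): p(λ) = (λ - 5)(λ² - 11λ + 27).
Step 3 — remaining eigenvalues from the quadratic λ² - 11λ + 27 = 0:
  Δ = 11² - 4·27 = 121 - 108 = 13,  λ = (11 ± √13)/2 = (11 ± 3.6056)/2 ≈ 7.3028 or 3.6972.
  Sorted: λ_1 = 7.3028,  λ_2 = 5,  λ_3 = 3.6972  (check: sum = 16 = tr ✓).

Step 4 — unit eigenvector for λ_1 ≈ 7.3028: v spans the null space of (Sigma - λ_1 I), whose rows are
  r_1 = (-3.3028, 0, 1),  r_2 = (0, -2.3028, 0),  r_3 = (1, 0, -0.3028).
  v is orthogonal to every row, so take v ∝ r_1 × r_2 = ((0)·(0) - (1)·(-2.3028), (1)·(0) - (-3.3028)·(0), (-3.3028)·(-2.3028) - (0)·(0)) ≈ (2.3028, 0, 7.6056).
  Let u = (2.3028, 0, 7.6056).
  ||u|| = √((2.3028)² + (0)² + (7.6056)²) = √(63.1472) ≈ 7.9465,  v_1 = u/||u|| ≈ (0.2898, 0, 0.9571) (||v_1|| = 1).

λ_1 = 7.3028,  λ_2 = 5,  λ_3 = 3.6972;  v_1 ≈ (0.2898, 0, 0.9571)


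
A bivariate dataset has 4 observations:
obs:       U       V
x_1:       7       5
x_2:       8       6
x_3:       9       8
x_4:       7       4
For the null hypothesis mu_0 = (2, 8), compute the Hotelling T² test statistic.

Step 1 — sample mean vector:
  mean(U) = (7 + 8 + 9 + 7) / 4 = 31/4 = 7.75
  mean(V) = (5 + 6 + 8 + 4) / 4 = 23/4 = 5.75
  x̄ = (7.75, 5.75),  deviation x̄ - mu_0 = (7.75, 5.75) - (2, 8) = (5.75, -2.25).

Step 2 — sample covariance matrix, S[i,j] = (1/(n-1)) · Σ_k (x_{k,i} - mean_i) · (x_{k,j} - mean_j), divisor n-1 = 3:
  S[U,U] = ((-0.75)·(-0.75) + (0.25)·(0.25) + (1.25)·(1.25) + (-0.75)·(-0.75)) / 3 = 2.75/3 = 0.9167
  S[U,V] = ((-0.75)·(-0.75) + (0.25)·(0.25) + (1.25)·(2.25) + (-0.75)·(-1.75)) / 3 = 4.75/3 = 1.5833
  S[V,V] = ((-0.75)·(-0.75) + (0.25)·(0.25) + (2.25)·(2.25) + (-1.75)·(-1.75)) / 3 = 8.75/3 = 2.9167
  S = [[0.9167, 1.5833],
 [1.5833, 2.9167]].

Step 3 — invert S. det(S) = 0.9167·2.9167 - (1.5833)² = 0.1667.
  S^{-1} = (1/det) · [[d, -b], [-b, a]] = [[17.5, -9.5],
 [-9.5, 5.5]].

Step 4 — quadratic form (x̄ - mu_0)^T · S^{-1} · (x̄ - mu_0):
  S^{-1} · (x̄ - mu_0) = (122, -67),
  (x̄ - mu_0)^T · [...] = (5.75)·(122) + (-2.25)·(-67) = 852.25.

Step 5 — scale by n: T² = 4 · 852.25 = 3409.

T² ≈ 3409


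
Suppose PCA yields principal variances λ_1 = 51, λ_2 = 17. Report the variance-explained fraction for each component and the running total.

Step 1 — total variance = trace(Sigma) = Σ λ_i = 51 + 17 = 68.

Step 2 — fraction explained by component i = λ_i / Σ λ:
  PC1: 51/68 = 0.75
  PC2: 17/68 = 0.25

Step 3 — cumulative fraction after k components = (λ_1 + ... + λ_k) / Σ λ:
  k = 1: 51/68 = 0.75
  k = 2: (51 + 17)/68 = 68/68 = 1

Summary (fraction, with percent):

explained: PC1 0.75 (75%), PC2 0.25 (25%);  cumulative: 0.75, 1


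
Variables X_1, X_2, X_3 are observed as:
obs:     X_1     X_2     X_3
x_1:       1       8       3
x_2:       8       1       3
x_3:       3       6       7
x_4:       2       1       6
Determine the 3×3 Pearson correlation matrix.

Step 1 — column means:
  mean(X_1) = (1 + 8 + 3 + 2) / 4 = 14/4 = 3.5
  mean(X_2) = (8 + 1 + 6 + 1) / 4 = 16/4 = 4
  mean(X_3) = (3 + 3 + 7 + 6) / 4 = 19/4 = 4.75

Step 2 — sample variances and covariances s[i,j] = (1/(n-1)) · Σ_k (x_{k,i} - mean_i) · (x_{k,j} - mean_j), with n-1 = 3:
  s[X_1,X_1] = ((-2.5)·(-2.5) + (4.5)·(4.5) + (-0.5)·(-0.5) + (-1.5)·(-1.5)) / 3 = 29/3 = 9.6667
  s[X_1,X_2] = ((-2.5)·(4) + (4.5)·(-3) + (-0.5)·(2) + (-1.5)·(-3)) / 3 = -20/3 = -6.6667
  s[X_1,X_3] = ((-2.5)·(-1.75) + (4.5)·(-1.75) + (-0.5)·(2.25) + (-1.5)·(1.25)) / 3 = -6.5/3 = -2.1667
  s[X_2,X_2] = ((4)·(4) + (-3)·(-3) + (2)·(2) + (-3)·(-3)) / 3 = 38/3 = 12.6667
  s[X_2,X_3] = ((4)·(-1.75) + (-3)·(-1.75) + (2)·(2.25) + (-3)·(1.25)) / 3 = -1/3 = -0.3333
  s[X_3,X_3] = ((-1.75)·(-1.75) + (-1.75)·(-1.75) + (2.25)·(2.25) + (1.25)·(1.25)) / 3 = 12.75/3 = 4.25
  Sample standard deviations s_i = √(s[i,i]):
  s(X_1) = √(9.6667) = 3.1091
  s(X_2) = √(12.6667) = 3.559
  s(X_3) = √(4.25) = 2.0616

Step 3 — r_{ij} = s_{ij} / (s_i · s_j):
  r[X_1,X_1] = 1 (diagonal).
  r[X_1,X_2] = -6.6667 / (3.1091 · 3.559) = -6.6667 / 11.0655 = -0.6025
  r[X_1,X_3] = -2.1667 / (3.1091 · 2.0616) = -2.1667 / 6.4096 = -0.338
  r[X_2,X_2] = 1 (diagonal).
  r[X_2,X_3] = -0.3333 / (3.559 · 2.0616) = -0.3333 / 7.3371 = -0.0454
  r[X_3,X_3] = 1 (diagonal).

R is symmetric with unit diagonal. Assembling:

R = [[1, -0.6025, -0.338],
 [-0.6025, 1, -0.0454],
 [-0.338, -0.0454, 1]]


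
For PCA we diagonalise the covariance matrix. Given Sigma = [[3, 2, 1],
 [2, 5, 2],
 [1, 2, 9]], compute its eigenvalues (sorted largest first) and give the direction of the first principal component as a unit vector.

Step 1 — characteristic polynomial p(λ) = det(λI - Sigma) = λ³ - tr·λ² + c_1·λ - det, where tr = trace, c_1 = sum of the principal 2×2 minors, det = det(Sigma):
  tr = 3 + 5 + 9 = 17,
  c_1 = (3·5 - (2)²) + (3·9 - (1)²) + (5·9 - (2)²) = 11 + 26 + 41 = 78,
  det = 3·(5·9 - (2)²) - (2)·((2)·9 - (2)·(1)) + (1)·((2)·(2) - 5·(1)) = 3·(41) - (2)·(16) + (1)·(-1) = 90.
  So p(λ) = λ³ - 17λ² + 78λ - 90.
Step 2 — look for an integer root (rational root theorem: any rational root is an integer divisor of 90). Testing λ = 5:
  p(5) = 125 - 425 + 390 - 90 = 0  ✓
  Dividing out (λ - 5): p(λ) = (λ - 5)(λ² - 12λ + 18).
Step 3 — remaining eigenvalues from the quadratic λ² - 12λ + 18 = 0:
  Δ = 12² - 4·18 = 144 - 72 = 72,  λ = (12 ± √72)/2 = (12 ± 8.4853)/2 ≈ 10.2426 or 1.7574.
  Sorted: λ_1 = 10.2426,  λ_2 = 5,  λ_3 = 1.7574  (check: sum = 17 = tr ✓).

Step 4 — unit eigenvector for λ_1 ≈ 10.2426: v spans the null space of (Sigma - λ_1 I), whose rows are
  r_1 = (-7.2426, 2, 1),  r_2 = (2, -5.2426, 2),  r_3 = (1, 2, -1.2426).
  v is orthogonal to every row, so take v ∝ r_1 × r_2 = ((2)·(2) - (1)·(-5.2426), (1)·(2) - (-7.2426)·(2), (-7.2426)·(-5.2426) - (2)·(2)) ≈ (9.2426, 16.4853, 33.9706).
  Let u = (9.2426, 16.4853, 33.9706).
  ||u|| = √((9.2426)² + (16.4853)² + (33.9706)²) = √(1511.19) ≈ 38.874,  v_1 = u/||u|| ≈ (0.2378, 0.4241, 0.8739) (||v_1|| = 1).

λ_1 = 10.2426,  λ_2 = 5,  λ_3 = 1.7574;  v_1 ≈ (0.2378, 0.4241, 0.8739)


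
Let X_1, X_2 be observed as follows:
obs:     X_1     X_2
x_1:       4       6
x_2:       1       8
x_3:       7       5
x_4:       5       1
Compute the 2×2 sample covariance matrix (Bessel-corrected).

Step 1 — column means:
  mean(X_1) = (4 + 1 + 7 + 5) / 4 = 17/4 = 4.25
  mean(X_2) = (6 + 8 + 5 + 1) / 4 = 20/4 = 5

Step 2 — sample covariance S[i,j] = (1/(n-1)) · Σ_k (x_{k,i} - mean_i) · (x_{k,j} - mean_j), with n-1 = 3.
  S[X_1,X_1] = ((-0.25)·(-0.25) + (-3.25)·(-3.25) + (2.75)·(2.75) + (0.75)·(0.75)) / 3 = 18.75/3 = 6.25
  S[X_1,X_2] = ((-0.25)·(1) + (-3.25)·(3) + (2.75)·(0) + (0.75)·(-4)) / 3 = -13/3 = -4.3333
  S[X_2,X_2] = ((1)·(1) + (3)·(3) + (0)·(0) + (-4)·(-4)) / 3 = 26/3 = 8.6667

S is symmetric (S[j,i] = S[i,j]). Assembling:

S = [[6.25, -4.3333],
 [-4.3333, 8.6667]]


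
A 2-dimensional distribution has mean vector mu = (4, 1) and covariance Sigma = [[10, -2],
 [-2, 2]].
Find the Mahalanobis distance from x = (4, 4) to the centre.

Step 1 — centre the observation: (x - mu) = (0, 3).

Step 2 — invert Sigma. det(Sigma) = 10·2 - (-2)² = 16.
  Sigma^{-1} = (1/det) · [[d, -b], [-b, a]] = [[0.125, 0.125],
 [0.125, 0.625]].

Step 3 — form the quadratic (x - mu)^T · Sigma^{-1} · (x - mu):
  Sigma^{-1} · (x - mu) = (0.375, 1.875).
  (x - mu)^T · [Sigma^{-1} · (x - mu)] = (0)·(0.375) + (3)·(1.875) = 5.625.

Step 4 — take square root: d = √(5.625) ≈ 2.3717.

d(x, mu) = √(5.625) ≈ 2.3717


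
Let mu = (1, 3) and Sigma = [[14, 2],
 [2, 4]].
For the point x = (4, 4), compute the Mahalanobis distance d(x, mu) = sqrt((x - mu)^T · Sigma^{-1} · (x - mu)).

Step 1 — centre the observation: (x - mu) = (3, 1).

Step 2 — invert Sigma. det(Sigma) = 14·4 - (2)² = 52.
  Sigma^{-1} = (1/det) · [[d, -b], [-b, a]] = [[0.0769, -0.0385],
 [-0.0385, 0.2692]].

Step 3 — form the quadratic (x - mu)^T · Sigma^{-1} · (x - mu):
  Sigma^{-1} · (x - mu) = (0.1923, 0.1538).
  (x - mu)^T · [Sigma^{-1} · (x - mu)] = (3)·(0.1923) + (1)·(0.1538) = 0.7308.

Step 4 — take square root: d = √(0.7308) ≈ 0.8549.

d(x, mu) = √(0.7308) ≈ 0.8549


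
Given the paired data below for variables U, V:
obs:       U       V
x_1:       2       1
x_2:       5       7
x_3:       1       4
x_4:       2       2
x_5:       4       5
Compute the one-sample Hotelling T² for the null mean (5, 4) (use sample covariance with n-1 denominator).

Step 1 — sample mean vector:
  mean(U) = (2 + 5 + 1 + 2 + 4) / 5 = 14/5 = 2.8
  mean(V) = (1 + 7 + 4 + 2 + 5) / 5 = 19/5 = 3.8
  x̄ = (2.8, 3.8),  deviation x̄ - mu_0 = (2.8, 3.8) - (5, 4) = (-2.2, -0.2).

Step 2 — sample covariance matrix, S[i,j] = (1/(n-1)) · Σ_k (x_{k,i} - mean_i) · (x_{k,j} - mean_j), divisor n-1 = 4:
  S[U,U] = ((-0.8)·(-0.8) + (2.2)·(2.2) + (-1.8)·(-1.8) + (-0.8)·(-0.8) + (1.2)·(1.2)) / 4 = 10.8/4 = 2.7
  S[U,V] = ((-0.8)·(-2.8) + (2.2)·(3.2) + (-1.8)·(0.2) + (-0.8)·(-1.8) + (1.2)·(1.2)) / 4 = 11.8/4 = 2.95
  S[V,V] = ((-2.8)·(-2.8) + (3.2)·(3.2) + (0.2)·(0.2) + (-1.8)·(-1.8) + (1.2)·(1.2)) / 4 = 22.8/4 = 5.7
  S = [[2.7, 2.95],
 [2.95, 5.7]].

Step 3 — invert S. det(S) = 2.7·5.7 - (2.95)² = 6.6875.
  S^{-1} = (1/det) · [[d, -b], [-b, a]] = [[0.8523, -0.4411],
 [-0.4411, 0.4037]].

Step 4 — quadratic form (x̄ - mu_0)^T · S^{-1} · (x̄ - mu_0):
  S^{-1} · (x̄ - mu_0) = (-1.7869, 0.8897),
  (x̄ - mu_0)^T · [...] = (-2.2)·(-1.7869) + (-0.2)·(0.8897) = 3.7533.

Step 5 — scale by n: T² = 5 · 3.7533 = 18.7664.

T² ≈ 18.7664


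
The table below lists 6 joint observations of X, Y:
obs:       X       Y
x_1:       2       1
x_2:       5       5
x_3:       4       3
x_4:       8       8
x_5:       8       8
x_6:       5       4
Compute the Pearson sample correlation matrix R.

Step 1 — column means:
  mean(X) = (2 + 5 + 4 + 8 + 8 + 5) / 6 = 32/6 = 5.3333
  mean(Y) = (1 + 5 + 3 + 8 + 8 + 4) / 6 = 29/6 = 4.8333

Step 2 — sample variances and covariances s[i,j] = (1/(n-1)) · Σ_k (x_{k,i} - mean_i) · (x_{k,j} - mean_j), with n-1 = 5:
  s[X,X] = ((-3.3333)·(-3.3333) + (-0.3333)·(-0.3333) + (-1.3333)·(-1.3333) + (2.6667)·(2.6667) + (2.6667)·(2.6667) + (-0.3333)·(-0.3333)) / 5 = 27.3333/5 = 5.4667
  s[X,Y] = ((-3.3333)·(-3.8333) + (-0.3333)·(0.1667) + (-1.3333)·(-1.8333) + (2.6667)·(3.1667) + (2.6667)·(3.1667) + (-0.3333)·(-0.8333)) / 5 = 32.3333/5 = 6.4667
  s[Y,Y] = ((-3.8333)·(-3.8333) + (0.1667)·(0.1667) + (-1.8333)·(-1.8333) + (3.1667)·(3.1667) + (3.1667)·(3.1667) + (-0.8333)·(-0.8333)) / 5 = 38.8333/5 = 7.7667
  Sample standard deviations s_i = √(s[i,i]):
  s(X) = √(5.4667) = 2.3381
  s(Y) = √(7.7667) = 2.7869

Step 3 — r_{ij} = s_{ij} / (s_i · s_j):
  r[X,X] = 1 (diagonal).
  r[X,Y] = 6.4667 / (2.3381 · 2.7869) = 6.4667 / 6.516 = 0.9924
  r[Y,Y] = 1 (diagonal).

R is symmetric with unit diagonal. Assembling:

R = [[1, 0.9924],
 [0.9924, 1]]


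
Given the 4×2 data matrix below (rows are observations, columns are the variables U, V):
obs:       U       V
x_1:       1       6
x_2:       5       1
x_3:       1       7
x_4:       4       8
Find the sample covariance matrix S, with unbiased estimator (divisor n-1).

Step 1 — column means:
  mean(U) = (1 + 5 + 1 + 4) / 4 = 11/4 = 2.75
  mean(V) = (6 + 1 + 7 + 8) / 4 = 22/4 = 5.5

Step 2 — sample covariance S[i,j] = (1/(n-1)) · Σ_k (x_{k,i} - mean_i) · (x_{k,j} - mean_j), with n-1 = 3.
  S[U,U] = ((-1.75)·(-1.75) + (2.25)·(2.25) + (-1.75)·(-1.75) + (1.25)·(1.25)) / 3 = 12.75/3 = 4.25
  S[U,V] = ((-1.75)·(0.5) + (2.25)·(-4.5) + (-1.75)·(1.5) + (1.25)·(2.5)) / 3 = -10.5/3 = -3.5
  S[V,V] = ((0.5)·(0.5) + (-4.5)·(-4.5) + (1.5)·(1.5) + (2.5)·(2.5)) / 3 = 29/3 = 9.6667

S is symmetric (S[j,i] = S[i,j]). Assembling:

S = [[4.25, -3.5],
 [-3.5, 9.6667]]


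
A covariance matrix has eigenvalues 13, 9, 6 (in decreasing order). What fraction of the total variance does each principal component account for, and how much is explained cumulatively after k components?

Step 1 — total variance = trace(Sigma) = Σ λ_i = 13 + 9 + 6 = 28.

Step 2 — fraction explained by component i = λ_i / Σ λ:
  PC1: 13/28 = 0.4643
  PC2: 9/28 = 0.3214
  PC3: 6/28 = 0.2143

Step 3 — cumulative fraction after k components = (λ_1 + ... + λ_k) / Σ λ:
  k = 1: 13/28 = 0.4643
  k = 2: (13 + 9)/28 = 22/28 = 0.7857
  k = 3: (13 + 9 + 6)/28 = 28/28 = 1

Summary (fraction, with percent):

explained: PC1 0.4643 (46.43%), PC2 0.3214 (32.14%), PC3 0.2143 (21.43%);  cumulative: 0.4643, 0.7857, 1


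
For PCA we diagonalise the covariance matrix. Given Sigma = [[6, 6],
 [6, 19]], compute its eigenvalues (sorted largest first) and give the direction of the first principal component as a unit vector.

Step 1 — characteristic polynomial of 2×2 Sigma:
  det(Sigma - λI) = λ² - trace · λ + det = 0.
  trace = 6 + 19 = 25, det = 6·19 - (6)² = 78.
Step 2 — discriminant:
  Δ = trace² - 4·det = 625 - 312 = 313.
Step 3 — eigenvalues:
  λ = (trace ± √Δ)/2 = (25 ± 17.6918)/2,
  λ_1 = 21.3459,  λ_2 = 3.6541.

Step 4 — unit eigenvector for λ_1: solve (Sigma - λ_1 I)v = 0. First row:
  (6 - 21.3459)·v_x + (6)·v_y = 0, i.e. (-15.3459)·v_x + (6)·v_y = 0,
  so v ∝ (b, λ_1 - a) = (6, 15.3459) = u.
  ||u|| = √((6)² + (15.3459)²) = √(271.4967) ≈ 16.4772,
  v_1 = u/||u|| ≈ (0.3641, 0.9313) (||v_1|| = 1).

λ_1 = 21.3459,  λ_2 = 3.6541;  v_1 ≈ (0.3641, 0.9313)


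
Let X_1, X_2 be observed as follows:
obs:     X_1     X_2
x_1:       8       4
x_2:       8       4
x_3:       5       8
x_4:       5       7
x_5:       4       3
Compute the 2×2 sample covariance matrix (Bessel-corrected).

Step 1 — column means:
  mean(X_1) = (8 + 8 + 5 + 5 + 4) / 5 = 30/5 = 6
  mean(X_2) = (4 + 4 + 8 + 7 + 3) / 5 = 26/5 = 5.2

Step 2 — sample covariance S[i,j] = (1/(n-1)) · Σ_k (x_{k,i} - mean_i) · (x_{k,j} - mean_j), with n-1 = 4.
  S[X_1,X_1] = ((2)·(2) + (2)·(2) + (-1)·(-1) + (-1)·(-1) + (-2)·(-2)) / 4 = 14/4 = 3.5
  S[X_1,X_2] = ((2)·(-1.2) + (2)·(-1.2) + (-1)·(2.8) + (-1)·(1.8) + (-2)·(-2.2)) / 4 = -5/4 = -1.25
  S[X_2,X_2] = ((-1.2)·(-1.2) + (-1.2)·(-1.2) + (2.8)·(2.8) + (1.8)·(1.8) + (-2.2)·(-2.2)) / 4 = 18.8/4 = 4.7

S is symmetric (S[j,i] = S[i,j]). Assembling:

S = [[3.5, -1.25],
 [-1.25, 4.7]]


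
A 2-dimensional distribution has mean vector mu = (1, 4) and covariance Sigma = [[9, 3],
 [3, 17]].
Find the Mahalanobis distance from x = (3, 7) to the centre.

Step 1 — centre the observation: (x - mu) = (2, 3).

Step 2 — invert Sigma. det(Sigma) = 9·17 - (3)² = 144.
  Sigma^{-1} = (1/det) · [[d, -b], [-b, a]] = [[0.1181, -0.0208],
 [-0.0208, 0.0625]].

Step 3 — form the quadratic (x - mu)^T · Sigma^{-1} · (x - mu):
  Sigma^{-1} · (x - mu) = (0.1736, 0.1458).
  (x - mu)^T · [Sigma^{-1} · (x - mu)] = (2)·(0.1736) + (3)·(0.1458) = 0.7847.

Step 4 — take square root: d = √(0.7847) ≈ 0.8858.

d(x, mu) = √(0.7847) ≈ 0.8858


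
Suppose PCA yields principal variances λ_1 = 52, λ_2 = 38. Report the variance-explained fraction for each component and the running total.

Step 1 — total variance = trace(Sigma) = Σ λ_i = 52 + 38 = 90.

Step 2 — fraction explained by component i = λ_i / Σ λ:
  PC1: 52/90 = 0.5778
  PC2: 38/90 = 0.4222

Step 3 — cumulative fraction after k components = (λ_1 + ... + λ_k) / Σ λ:
  k = 1: 52/90 = 0.5778
  k = 2: (52 + 38)/90 = 90/90 = 1

Summary (fraction, with percent):

explained: PC1 0.5778 (57.78%), PC2 0.4222 (42.22%);  cumulative: 0.5778, 1


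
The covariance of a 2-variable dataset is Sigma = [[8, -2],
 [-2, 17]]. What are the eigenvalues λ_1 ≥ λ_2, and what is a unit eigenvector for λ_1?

Step 1 — characteristic polynomial of 2×2 Sigma:
  det(Sigma - λI) = λ² - trace · λ + det = 0.
  trace = 8 + 17 = 25, det = 8·17 - (-2)² = 132.
Step 2 — discriminant:
  Δ = trace² - 4·det = 625 - 528 = 97.
Step 3 — eigenvalues:
  λ = (trace ± √Δ)/2 = (25 ± 9.8489)/2,
  λ_1 = 17.4244,  λ_2 = 7.5756.

Step 4 — unit eigenvector for λ_1: solve (Sigma - λ_1 I)v = 0. First row:
  (8 - 17.4244)·v_x + (-2)·v_y = 0, i.e. (-9.4244)·v_x + (-2)·v_y = 0,
  so v ∝ (b, λ_1 - a) = (-2, 9.4244); multiply by -1 so the first entry is positive: u = (2, -9.4244).
  ||u|| = √((2)² + (-9.4244)²) = √(92.8199) ≈ 9.6343,
  v_1 = u/||u|| ≈ (0.2076, -0.9782) (||v_1|| = 1).

λ_1 = 17.4244,  λ_2 = 7.5756;  v_1 ≈ (0.2076, -0.9782)


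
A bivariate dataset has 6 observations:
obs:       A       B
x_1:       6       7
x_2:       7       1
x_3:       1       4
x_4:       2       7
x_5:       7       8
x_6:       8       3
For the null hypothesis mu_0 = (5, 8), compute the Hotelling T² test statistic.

Step 1 — sample mean vector:
  mean(A) = (6 + 7 + 1 + 2 + 7 + 8) / 6 = 31/6 = 5.1667
  mean(B) = (7 + 1 + 4 + 7 + 8 + 3) / 6 = 30/6 = 5
  x̄ = (5.1667, 5),  deviation x̄ - mu_0 = (5.1667, 5) - (5, 8) = (0.1667, -3).

Step 2 — sample covariance matrix, S[i,j] = (1/(n-1)) · Σ_k (x_{k,i} - mean_i) · (x_{k,j} - mean_j), divisor n-1 = 5:
  S[A,A] = ((0.8333)·(0.8333) + (1.8333)·(1.8333) + (-4.1667)·(-4.1667) + (-3.1667)·(-3.1667) + (1.8333)·(1.8333) + (2.8333)·(2.8333)) / 5 = 42.8333/5 = 8.5667
  S[A,B] = ((0.8333)·(2) + (1.8333)·(-4) + (-4.1667)·(-1) + (-3.1667)·(2) + (1.8333)·(3) + (2.8333)·(-2)) / 5 = -8/5 = -1.6
  S[B,B] = ((2)·(2) + (-4)·(-4) + (-1)·(-1) + (2)·(2) + (3)·(3) + (-2)·(-2)) / 5 = 38/5 = 7.6
  S = [[8.5667, -1.6],
 [-1.6, 7.6]].

Step 3 — invert S. det(S) = 8.5667·7.6 - (-1.6)² = 62.5467.
  S^{-1} = (1/det) · [[d, -b], [-b, a]] = [[0.1215, 0.0256],
 [0.0256, 0.137]].

Step 4 — quadratic form (x̄ - mu_0)^T · S^{-1} · (x̄ - mu_0):
  S^{-1} · (x̄ - mu_0) = (-0.0565, -0.4066),
  (x̄ - mu_0)^T · [...] = (0.1667)·(-0.0565) + (-3)·(-0.4066) = 1.2105.

Step 5 — scale by n: T² = 6 · 1.2105 = 7.2628.

T² ≈ 7.2628


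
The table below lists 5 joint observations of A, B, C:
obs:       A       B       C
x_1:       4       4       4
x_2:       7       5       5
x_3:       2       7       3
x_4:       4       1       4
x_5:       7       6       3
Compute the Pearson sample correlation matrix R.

Step 1 — column means:
  mean(A) = (4 + 7 + 2 + 4 + 7) / 5 = 24/5 = 4.8
  mean(B) = (4 + 5 + 7 + 1 + 6) / 5 = 23/5 = 4.6
  mean(C) = (4 + 5 + 3 + 4 + 3) / 5 = 19/5 = 3.8

Step 2 — sample variances and covariances s[i,j] = (1/(n-1)) · Σ_k (x_{k,i} - mean_i) · (x_{k,j} - mean_j), with n-1 = 4:
  s[A,A] = ((-0.8)·(-0.8) + (2.2)·(2.2) + (-2.8)·(-2.8) + (-0.8)·(-0.8) + (2.2)·(2.2)) / 4 = 18.8/4 = 4.7
  s[A,B] = ((-0.8)·(-0.6) + (2.2)·(0.4) + (-2.8)·(2.4) + (-0.8)·(-3.6) + (2.2)·(1.4)) / 4 = 0.6/4 = 0.15
  s[A,C] = ((-0.8)·(0.2) + (2.2)·(1.2) + (-2.8)·(-0.8) + (-0.8)·(0.2) + (2.2)·(-0.8)) / 4 = 2.8/4 = 0.7
  s[B,B] = ((-0.6)·(-0.6) + (0.4)·(0.4) + (2.4)·(2.4) + (-3.6)·(-3.6) + (1.4)·(1.4)) / 4 = 21.2/4 = 5.3
  s[B,C] = ((-0.6)·(0.2) + (0.4)·(1.2) + (2.4)·(-0.8) + (-3.6)·(0.2) + (1.4)·(-0.8)) / 4 = -3.4/4 = -0.85
  s[C,C] = ((0.2)·(0.2) + (1.2)·(1.2) + (-0.8)·(-0.8) + (0.2)·(0.2) + (-0.8)·(-0.8)) / 4 = 2.8/4 = 0.7
  Sample standard deviations s_i = √(s[i,i]):
  s(A) = √(4.7) = 2.1679
  s(B) = √(5.3) = 2.3022
  s(C) = √(0.7) = 0.8367

Step 3 — r_{ij} = s_{ij} / (s_i · s_j):
  r[A,A] = 1 (diagonal).
  r[A,B] = 0.15 / (2.1679 · 2.3022) = 0.15 / 4.991 = 0.0301
  r[A,C] = 0.7 / (2.1679 · 0.8367) = 0.7 / 1.8138 = 0.3859
  r[B,B] = 1 (diagonal).
  r[B,C] = -0.85 / (2.3022 · 0.8367) = -0.85 / 1.9261 = -0.4413
  r[C,C] = 1 (diagonal).

R is symmetric with unit diagonal. Assembling:

R = [[1, 0.0301, 0.3859],
 [0.0301, 1, -0.4413],
 [0.3859, -0.4413, 1]]


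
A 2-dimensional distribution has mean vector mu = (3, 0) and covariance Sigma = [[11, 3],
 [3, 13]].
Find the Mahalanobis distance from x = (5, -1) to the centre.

Step 1 — centre the observation: (x - mu) = (2, -1).

Step 2 — invert Sigma. det(Sigma) = 11·13 - (3)² = 134.
  Sigma^{-1} = (1/det) · [[d, -b], [-b, a]] = [[0.097, -0.0224],
 [-0.0224, 0.0821]].

Step 3 — form the quadratic (x - mu)^T · Sigma^{-1} · (x - mu):
  Sigma^{-1} · (x - mu) = (0.2164, -0.1269).
  (x - mu)^T · [Sigma^{-1} · (x - mu)] = (2)·(0.2164) + (-1)·(-0.1269) = 0.5597.

Step 4 — take square root: d = √(0.5597) ≈ 0.7481.

d(x, mu) = √(0.5597) ≈ 0.7481
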